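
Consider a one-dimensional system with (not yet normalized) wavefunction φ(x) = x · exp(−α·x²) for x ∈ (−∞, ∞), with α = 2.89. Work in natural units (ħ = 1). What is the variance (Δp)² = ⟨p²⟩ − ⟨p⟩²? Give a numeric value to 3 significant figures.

8.67

Compute ⟨p⟩ and ⟨p²⟩ separately; (Δp)² = ⟨p²⟩ − ⟨p⟩².
Expand each integrand as polynomial × e^(−2αx²) and use ∫x^(2j)·e^(−2αx²) dx = (2j−1)!!/(4α)^j · √(π/(2α)), odd powers → 0; here √(π/(2α)) = 0.73724. Differentiate with the product rule, d/dx e^(−αx²) = −2αx·e^(−αx²).
Normalization: ∫|φ|² dx = 0.063775.
⟨p⟩ = 0.0000 and ⟨p²⟩ = 8.6700.
(Δp)² = 8.6700 − (0.0000)² = 8.6700.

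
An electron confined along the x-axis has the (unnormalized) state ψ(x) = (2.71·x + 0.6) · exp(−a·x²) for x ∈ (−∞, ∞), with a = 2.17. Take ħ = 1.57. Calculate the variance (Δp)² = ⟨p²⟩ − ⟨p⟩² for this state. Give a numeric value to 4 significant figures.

Compute ⟨p⟩ and ⟨p²⟩ separately; (Δp)² = ⟨p²⟩ − ⟨p⟩².
Expand each integrand as polynomial × e^(−2ax²) and use ∫x^(2j)·e^(−2ax²) dx = (2j−1)!!/(4a)^j · √(π/(2a)), odd powers → 0; here √(π/(2a)) = 0.85081. Differentiate with the product rule, d/dx e^(−ax²) = −2ax·e^(−ax²).
Normalization: ∫|ψ|² dx = 1.0262.
⟨p⟩ = 0.0000 and ⟨p²⟩ = 12.853.
(Δp)² = 12.853 − (0.0000)² = 12.853.

12.85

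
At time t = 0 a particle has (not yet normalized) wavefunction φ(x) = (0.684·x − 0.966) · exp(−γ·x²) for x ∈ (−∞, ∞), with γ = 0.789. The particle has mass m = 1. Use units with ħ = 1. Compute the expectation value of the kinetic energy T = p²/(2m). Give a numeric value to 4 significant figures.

T = −(ħ²/2m) d²/dx², so ⟨T⟩ = −(ħ²/2m) ∫ φ*·φ'' dx / ∫|φ|² dx; with m = 1.
Expand each integrand as polynomial × e^(−2γx²) and use ∫x^(2j)·e^(−2γx²) dx = (2j−1)!!/(4γ)^j · √(π/(2γ)), odd powers → 0; here √(π/(2γ)) = 1.4110. Differentiate with the product rule, d/dx e^(−γx²) = −2γx·e^(−γx²).
State is unnormalized: ∫|φ|² dx = 1.5258, and ∫φ*·(−ħ²/2m · φ'') dx = 0.76698, so ⟨T⟩ = 0.76698 / 1.5258.
⟨T⟩ = 0.50266.

0.5027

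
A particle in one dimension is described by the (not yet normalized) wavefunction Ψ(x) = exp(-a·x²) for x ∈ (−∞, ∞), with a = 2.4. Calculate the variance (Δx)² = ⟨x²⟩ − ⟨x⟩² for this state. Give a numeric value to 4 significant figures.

Compute ⟨x⟩ and ⟨x²⟩ separately, then (Δx)² = ⟨x²⟩ − ⟨x⟩².
Gaussian moments: ∫x^(2j)·e^(−2ax²) dx = (2j−1)!!/(4a)^j · √(π/(2a)), odd powers integrate to 0; here √(π/(2a)) = 0.80901.
Normalization: ∫|Ψ|² dx = 0.80901.
⟨x⟩ = 0.0000 and ⟨x²⟩ = 0.10417.
(Δx)² = 0.10417 − (0.0000)² = 0.10417.

0.1042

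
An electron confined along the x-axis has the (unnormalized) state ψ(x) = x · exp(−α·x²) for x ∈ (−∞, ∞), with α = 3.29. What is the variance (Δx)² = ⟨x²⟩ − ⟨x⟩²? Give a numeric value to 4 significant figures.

0.2280

Compute ⟨x⟩ and ⟨x²⟩ separately, then (Δx)² = ⟨x²⟩ − ⟨x⟩².
Expand each integrand as polynomial × e^(−2αx²) and use ∫x^(2j)·e^(−2αx²) dx = (2j−1)!!/(4α)^j · √(π/(2α)), odd powers → 0; here √(π/(2α)) = 0.69097.
Normalization: ∫|ψ|² dx = 0.052506.
⟨x⟩ = 0.0000 and ⟨x²⟩ = 0.22796.
(Δx)² = 0.22796 − (0.0000)² = 0.22796.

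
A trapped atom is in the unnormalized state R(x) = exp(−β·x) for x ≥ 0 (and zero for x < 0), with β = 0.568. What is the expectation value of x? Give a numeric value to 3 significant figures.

⟨x⟩ = ∫ x·|R|² dx / ∫|R|² dx (integrals over the domain).
Every integrand reduces to terms xʲ·e^(−2βx) on [0, ∞); use ∫₀^∞ xʲ·e^(−2βx) dx = j!/(2β)^(j+1).
State is unnormalized: ∫|R|² dx = 0.88028, and ∫R*·x·R dx = 0.77490, so ⟨x⟩ = 0.77490 / 0.88028.
⟨x⟩ = 0.88028.

0.880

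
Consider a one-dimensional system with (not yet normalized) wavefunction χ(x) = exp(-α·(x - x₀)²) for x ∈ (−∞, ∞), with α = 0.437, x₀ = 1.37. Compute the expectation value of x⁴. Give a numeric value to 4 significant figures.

10.95

⟨x⁴⟩ = ∫ x⁴·|χ|² dx / ∫|χ|² dx (integrals over the domain).
Gaussian moments (u = x − x₀): ∫u^(2j)·e^(−2αu²) du = (2j−1)!!/(4α)^j · √(π/(2α)), odd powers integrate to 0; here √(π/(2α)) = 1.8959.
State is unnormalized: ∫|χ|² dx = 1.8959, and ∫χ*·x⁴·χ dx = 20.755, so ⟨x⁴⟩ = 20.755 / 1.8959.
⟨x⁴⟩ = 10.947.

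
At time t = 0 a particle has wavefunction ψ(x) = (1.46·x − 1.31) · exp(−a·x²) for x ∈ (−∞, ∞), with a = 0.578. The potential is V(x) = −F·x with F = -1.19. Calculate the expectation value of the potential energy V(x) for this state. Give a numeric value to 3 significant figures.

⟨V⟩ = ∫ V(x)·|ψ|² dx / ∫|ψ|² dx.
Expand each integrand as polynomial × e^(−2ax²) and use ∫x^(2j)·e^(−2ax²) dx = (2j−1)!!/(4a)^j · √(π/(2a)), odd powers → 0; here √(π/(2a)) = 1.6485.
State is unnormalized: ∫|ψ|² dx = 4.3489, and ∫ψ*·V(x)·ψ dx = -3.2457, so ⟨V⟩ = -3.2457 / 4.3489.
⟨V⟩ = -0.74632.

-0.746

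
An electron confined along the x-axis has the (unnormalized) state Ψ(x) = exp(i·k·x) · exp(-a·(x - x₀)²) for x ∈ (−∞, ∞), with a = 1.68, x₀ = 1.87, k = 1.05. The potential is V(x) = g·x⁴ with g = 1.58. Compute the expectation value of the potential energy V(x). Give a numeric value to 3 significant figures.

⟨V⟩ = ∫ V(x)·|Ψ|² dx / ∫|Ψ|² dx.
Gaussian moments (u = x − x₀): ∫u^(2j)·e^(−2au²) du = (2j−1)!!/(4a)^j · √(π/(2a)), odd powers integrate to 0; here √(π/(2a)) = 0.96695.
State is unnormalized: ∫|Ψ|² dx = 0.96695, and ∫Ψ*·V(x)·Ψ dx = 23.554, so ⟨V⟩ = 23.554 / 0.96695.
⟨V⟩ = 24.359.

24.4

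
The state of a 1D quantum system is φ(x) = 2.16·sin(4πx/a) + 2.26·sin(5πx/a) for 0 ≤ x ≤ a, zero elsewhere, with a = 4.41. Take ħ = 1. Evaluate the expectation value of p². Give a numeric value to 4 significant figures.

10.51

p² φ = −ħ² d²φ/dx²; ⟨p²⟩ = −ħ² ∫ φ*·φ'' dx / ∫|φ|² dx.
d²/dx² sin(jπx/a) = −(jπ/a)²·sin(jπx/a); on 0 ≤ x ≤ a, ∫sin²(jπx/a) dx = a/2 and ∫sin(jπx/a)·sin(lπx/a) dx = 0 for j ≠ l, so only diagonal terms survive in ∫|φ|² and ∫φ·φ″; ∫φ·φ′ dx = [φ²/2] between the walls = 0.
State is unnormalized: ∫|φ|² dx = 21.550, and ∫φ*·(−ħ² φ'') dx = 226.42, so ⟨p²⟩ = 226.42 / 21.550.
⟨p²⟩ = 10.507.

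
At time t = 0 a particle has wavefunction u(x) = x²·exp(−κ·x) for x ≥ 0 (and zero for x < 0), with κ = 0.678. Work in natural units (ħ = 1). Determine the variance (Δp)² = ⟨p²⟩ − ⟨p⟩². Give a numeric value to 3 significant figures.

0.153

Compute ⟨p⟩ and ⟨p²⟩ separately; (Δp)² = ⟨p²⟩ − ⟨p⟩².
Differentiate x²·exp(−κ·x) with the product rule; every integrand then reduces to terms xʲ·e^(−2κx) on [0, ∞), with ∫₀^∞ xʲ·e^(−2κx) dx = j!/(2κ)^(j+1).
Normalization: ∫|u|² dx = 5.2350.
⟨p⟩ = 0.0000 and ⟨p²⟩ = 0.15323.
(Δp)² = 0.15323 − (0.0000)² = 0.15323.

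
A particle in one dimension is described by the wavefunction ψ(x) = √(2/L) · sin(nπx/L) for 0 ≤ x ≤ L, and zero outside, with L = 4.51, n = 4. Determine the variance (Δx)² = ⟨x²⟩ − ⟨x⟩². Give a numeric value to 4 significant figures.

1.631

Compute ⟨x⟩ and ⟨x²⟩ separately, then (Δx)² = ⟨x²⟩ − ⟨x⟩².
With sin²θ = (1 − cos2θ)/2 on 0 ≤ x ≤ L: ∫sin²(nπx/L) dx = L/2, ∫x·sin²(nπx/L) dx = L²/4, ∫x²·sin²(nπx/L) dx = L³·(1/6 − 1/(4n²π²)); higher powers xᵏ the same way, integrating xᵏ·cos(2nπx/L) by parts.
⟨x⟩ = 2.2550 and ⟨x²⟩ = 6.7156.
(Δx)² = 6.7156 − (2.2550)² = 1.6306.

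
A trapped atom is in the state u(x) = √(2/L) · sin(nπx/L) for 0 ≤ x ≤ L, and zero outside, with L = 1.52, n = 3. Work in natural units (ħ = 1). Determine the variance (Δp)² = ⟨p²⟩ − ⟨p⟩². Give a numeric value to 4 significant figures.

Compute ⟨p⟩ and ⟨p²⟩ separately; (Δp)² = ⟨p²⟩ − ⟨p⟩².
d/dx sin(nπx/L) = (nπ/L)·cos(nπx/L) and d²/dx² sin(nπx/L) = −(nπ/L)²·sin(nπx/L); on 0 ≤ x ≤ L, ∫sin²(nπx/L) dx = L/2 and ∫sin(nπx/L)·cos(nπx/L) dx = 0.
⟨p⟩ = 0.0000 and ⟨p²⟩ = 38.446.
(Δp)² = 38.446 − (0.0000)² = 38.446.

38.45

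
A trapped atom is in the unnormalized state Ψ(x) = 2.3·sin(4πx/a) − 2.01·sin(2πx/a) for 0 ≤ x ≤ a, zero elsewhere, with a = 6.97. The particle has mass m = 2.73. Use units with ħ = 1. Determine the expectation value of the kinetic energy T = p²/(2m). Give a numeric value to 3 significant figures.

T = −(ħ²/2m) d²/dx², so ⟨T⟩ = −(ħ²/2m) ∫ Ψ*·Ψ'' dx / ∫|Ψ|² dx; with m = 2.73.
d²/dx² sin(jπx/a) = −(jπ/a)²·sin(jπx/a); on 0 ≤ x ≤ a, ∫sin²(jπx/a) dx = a/2 and ∫sin(jπx/a)·sin(lπx/a) dx = 0 for j ≠ l, so only diagonal terms survive in ∫|Ψ|² and ∫Ψ·Ψ″; ∫Ψ·Ψ′ dx = [Ψ²/2] between the walls = 0.
State is unnormalized: ∫|Ψ|² dx = 32.515, and ∫Ψ*·(−ħ²/2m · Ψ'') dx = 13.071, so ⟨T⟩ = 13.071 / 32.515.
⟨T⟩ = 0.40199.

0.402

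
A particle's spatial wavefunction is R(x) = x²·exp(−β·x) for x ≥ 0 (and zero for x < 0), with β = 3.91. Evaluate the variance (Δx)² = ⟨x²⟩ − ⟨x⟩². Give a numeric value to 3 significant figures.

Compute ⟨x⟩ and ⟨x²⟩ separately, then (Δx)² = ⟨x²⟩ − ⟨x⟩².
Every integrand reduces to terms xʲ·e^(−2βx) on [0, ∞); use ∫₀^∞ xʲ·e^(−2βx) dx = j!/(2β)^(j+1).
Normalization: ∫|R|² dx = 0.00082069.
⟨x⟩ = 0.63939 and ⟨x²⟩ = 0.49058.
(Δx)² = 0.49058 − (0.63939)² = 0.081763.

0.0818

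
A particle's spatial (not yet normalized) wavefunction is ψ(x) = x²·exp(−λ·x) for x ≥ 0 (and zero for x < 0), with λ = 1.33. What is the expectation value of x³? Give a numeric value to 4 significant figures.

11.16

⟨x³⟩ = ∫ x³·|ψ|² dx / ∫|ψ|² dx (integrals over the domain).
Every integrand reduces to terms xʲ·e^(−2λx) on [0, ∞); use ∫₀^∞ xʲ·e^(−2λx) dx = j!/(2λ)^(j+1).
State is unnormalized: ∫|ψ|² dx = 0.18022, and ∫ψ*·x³·ψ dx = 2.0108, so ⟨x³⟩ = 2.0108 / 0.18022.
⟨x³⟩ = 11.158.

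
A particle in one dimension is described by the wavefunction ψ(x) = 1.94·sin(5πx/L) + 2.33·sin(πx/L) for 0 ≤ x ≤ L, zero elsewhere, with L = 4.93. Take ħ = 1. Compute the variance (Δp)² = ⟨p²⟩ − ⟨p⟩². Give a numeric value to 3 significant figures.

4.40

Compute ⟨p⟩ and ⟨p²⟩ separately; (Δp)² = ⟨p²⟩ − ⟨p⟩².
d²/dx² sin(jπx/L) = −(jπ/L)²·sin(jπx/L); on 0 ≤ x ≤ L, ∫sin²(jπx/L) dx = L/2 and ∫sin(jπx/L)·sin(lπx/L) dx = 0 for j ≠ l, so only diagonal terms survive in ∫|ψ|² and ∫ψ·ψ″; ∫ψ·ψ′ dx = [ψ²/2] between the walls = 0.
Normalization: ∫|ψ|² dx = 22.660.
⟨p⟩ = 0.0000 and ⟨p²⟩ = 4.3962.
(Δp)² = 4.3962 − (0.0000)² = 4.3962.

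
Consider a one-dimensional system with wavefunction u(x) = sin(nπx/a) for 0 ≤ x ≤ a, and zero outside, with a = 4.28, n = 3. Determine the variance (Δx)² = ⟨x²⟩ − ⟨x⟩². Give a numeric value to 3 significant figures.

Compute ⟨x⟩ and ⟨x²⟩ separately, then (Δx)² = ⟨x²⟩ − ⟨x⟩².
With sin²θ = (1 − cos2θ)/2 on 0 ≤ x ≤ a: ∫sin²(nπx/a) dx = a/2, ∫x·sin²(nπx/a) dx = a²/4, ∫x²·sin²(nπx/a) dx = a³·(1/6 − 1/(4n²π²)); higher powers xᵏ the same way, integrating xᵏ·cos(2nπx/a) by parts.
Normalization: ∫|u|² dx = 2.1400.
⟨x⟩ = 2.1400 and ⟨x²⟩ = 6.0030.
(Δx)² = 6.0030 − (2.1400)² = 1.4234.

1.42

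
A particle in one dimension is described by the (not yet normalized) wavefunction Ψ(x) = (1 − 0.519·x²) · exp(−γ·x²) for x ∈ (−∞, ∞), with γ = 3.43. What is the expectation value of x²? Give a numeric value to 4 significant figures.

0.06236

⟨x²⟩ = ∫ x²·|Ψ|² dx / ∫|Ψ|² dx (integrals over the domain).
Expand each integrand as polynomial × e^(−2γx²) and use ∫x^(2j)·e^(−2γx²) dx = (2j−1)!!/(4γ)^j · √(π/(2γ)), odd powers → 0; here √(π/(2γ)) = 0.67673.
State is unnormalized: ∫|Ψ|² dx = 0.62843, and ∫Ψ*·x²·Ψ dx = 0.039188, so ⟨x²⟩ = 0.039188 / 0.62843.
⟨x²⟩ = 0.062358.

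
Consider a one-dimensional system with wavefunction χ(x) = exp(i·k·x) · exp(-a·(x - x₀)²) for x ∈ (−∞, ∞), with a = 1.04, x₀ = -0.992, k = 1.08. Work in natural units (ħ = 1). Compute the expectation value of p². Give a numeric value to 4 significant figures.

p² χ = −ħ² d²χ/dx²; ⟨p²⟩ = −ħ² ∫ χ*·χ'' dx / ∫|χ|² dx.
Gaussian moments (u = x − x₀): ∫u^(2j)·e^(−2au²) du = (2j−1)!!/(4a)^j · √(π/(2a)), odd powers integrate to 0; here √(π/(2a)) = 1.2290. Derivatives: χ′ = (ik − 2au)·χ, χ″ = ((ik − 2au)² − 2a)·χ; the odd-in-u pieces drop out.
State is unnormalized: ∫|χ|² dx = 1.2290, and ∫χ*·(−ħ² χ'') dx = 2.7116, so ⟨p²⟩ = 2.7116 / 1.2290.
⟨p²⟩ = 2.2064.

2.206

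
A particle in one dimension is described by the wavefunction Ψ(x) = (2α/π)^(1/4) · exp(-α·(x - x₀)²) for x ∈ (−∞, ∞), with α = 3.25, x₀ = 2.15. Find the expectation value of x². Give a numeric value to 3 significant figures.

⟨x²⟩ = ∫ x²·|Ψ|² dx (integrals over the domain).
Gaussian moments (u = x − x₀): ∫u^(2j)·e^(−2αu²) du = (2j−1)!!/(4α)^j · √(π/(2α)), odd powers integrate to 0; here √(π/(2α)) = 0.69521.
⟨x²⟩ = 4.6994.

4.70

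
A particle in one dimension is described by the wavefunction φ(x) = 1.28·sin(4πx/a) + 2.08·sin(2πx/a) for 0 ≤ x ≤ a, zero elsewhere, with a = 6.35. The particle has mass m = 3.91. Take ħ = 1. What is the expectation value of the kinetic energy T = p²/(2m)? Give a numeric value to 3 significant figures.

0.228

T = −(ħ²/2m) d²/dx², so ⟨T⟩ = −(ħ²/2m) ∫ φ*·φ'' dx / ∫|φ|² dx; with m = 3.91.
d²/dx² sin(jπx/a) = −(jπ/a)²·sin(jπx/a); on 0 ≤ x ≤ a, ∫sin²(jπx/a) dx = a/2 and ∫sin(jπx/a)·sin(lπx/a) dx = 0 for j ≠ l, so only diagonal terms survive in ∫|φ|² and ∫φ·φ″; ∫φ·φ′ dx = [φ²/2] between the walls = 0.
State is unnormalized: ∫|φ|² dx = 18.938, and ∫φ*·(−ħ²/2m · φ'') dx = 4.3249, so ⟨T⟩ = 4.3249 / 18.938.
⟨T⟩ = 0.22837.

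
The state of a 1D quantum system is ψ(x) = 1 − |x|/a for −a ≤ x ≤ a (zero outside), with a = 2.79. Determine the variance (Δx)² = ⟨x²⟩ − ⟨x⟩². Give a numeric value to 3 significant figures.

Compute ⟨x⟩ and ⟨x²⟩ separately, then (Δx)² = ⟨x²⟩ − ⟨x⟩².
ψ is even, so ∫ over [−a, a] = 2∫₀ᵃ with ψ = 1 − x/a there: ∫₀ᵃ (1 − x/a)² dx = a/3, ∫₀ᵃ x²(1 − x/a)² dx = a³/30, ∫₀ᵃ x⁴(1 − x/a)² dx = a⁵/105.
Normalization: ∫|ψ|² dx = 1.8600.
⟨x⟩ = 0.0000 and ⟨x²⟩ = 0.77841.
(Δx)² = 0.77841 − (0.0000)² = 0.77841.

0.778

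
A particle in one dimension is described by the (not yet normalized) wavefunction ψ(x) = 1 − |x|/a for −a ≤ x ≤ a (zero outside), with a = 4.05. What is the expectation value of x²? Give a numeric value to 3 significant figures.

⟨x²⟩ = ∫ x²·|ψ|² dx / ∫|ψ|² dx (integrals over the domain).
ψ is even, so ∫ over [−a, a] = 2∫₀ᵃ with ψ = 1 − x/a there: ∫₀ᵃ (1 − x/a)² dx = a/3, ∫₀ᵃ x²(1 − x/a)² dx = a³/30, ∫₀ᵃ x⁴(1 − x/a)² dx = a⁵/105.
State is unnormalized: ∫|ψ|² dx = 2.7000, and ∫ψ*·x²·ψ dx = 4.4287, so ⟨x²⟩ = 4.4287 / 2.7000.
⟨x²⟩ = 1.6403.

1.64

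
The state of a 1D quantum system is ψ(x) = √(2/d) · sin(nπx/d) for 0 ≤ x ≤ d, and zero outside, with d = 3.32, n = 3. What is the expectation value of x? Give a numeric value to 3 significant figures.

1.66

⟨x⟩ = ∫ x·|ψ|² dx (integrals over the domain).
With sin²θ = (1 − cos2θ)/2 on 0 ≤ x ≤ d: ∫sin²(nπx/d) dx = d/2, ∫x·sin²(nπx/d) dx = d²/4, ∫x²·sin²(nπx/d) dx = d³·(1/6 − 1/(4n²π²)); higher powers xᵏ the same way, integrating xᵏ·cos(2nπx/d) by parts.
⟨x⟩ = 1.6600.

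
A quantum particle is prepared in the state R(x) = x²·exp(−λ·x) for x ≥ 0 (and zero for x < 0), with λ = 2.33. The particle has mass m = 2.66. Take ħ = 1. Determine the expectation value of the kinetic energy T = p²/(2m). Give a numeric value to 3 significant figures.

T = −(ħ²/2m) d²/dx², so ⟨T⟩ = −(ħ²/2m) ∫ R*·R'' dx / ∫|R|² dx; with m = 2.66.
Differentiate x²·exp(−λ·x) with the product rule; every integrand then reduces to terms xʲ·e^(−2λx) on [0, ∞), with ∫₀^∞ xʲ·e^(−2λx) dx = j!/(2λ)^(j+1).
State is unnormalized: ∫|R|² dx = 0.010921, and ∫R*·(−ħ²/2m · R'') dx = 0.0037150, so ⟨T⟩ = 0.0037150 / 0.010921.
⟨T⟩ = 0.34016.

0.340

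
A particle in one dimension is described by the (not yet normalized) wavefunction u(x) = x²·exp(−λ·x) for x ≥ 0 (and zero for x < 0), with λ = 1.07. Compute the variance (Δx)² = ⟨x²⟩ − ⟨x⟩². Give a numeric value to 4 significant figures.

1.092

Compute ⟨x⟩ and ⟨x²⟩ separately, then (Δx)² = ⟨x²⟩ − ⟨x⟩².
Every integrand reduces to terms xʲ·e^(−2λx) on [0, ∞); use ∫₀^∞ xʲ·e^(−2λx) dx = j!/(2λ)^(j+1).
Normalization: ∫|u|² dx = 0.53474.
⟨x⟩ = 2.3364 and ⟨x²⟩ = 6.5508.
(Δx)² = 6.5508 − (2.3364)² = 1.0918.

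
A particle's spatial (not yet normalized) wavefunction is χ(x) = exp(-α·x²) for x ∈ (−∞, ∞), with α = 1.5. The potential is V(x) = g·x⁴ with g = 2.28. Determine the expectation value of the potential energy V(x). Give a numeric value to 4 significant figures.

⟨V⟩ = ∫ V(x)·|χ|² dx / ∫|χ|² dx.
Gaussian moments: ∫x^(2j)·e^(−2αx²) dx = (2j−1)!!/(4α)^j · √(π/(2α)), odd powers integrate to 0; here √(π/(2α)) = 1.0233.
State is unnormalized: ∫|χ|² dx = 1.0233, and ∫χ*·V(x)·χ dx = 0.19443, so ⟨V⟩ = 0.19443 / 1.0233.
⟨V⟩ = 0.19000.

0.1900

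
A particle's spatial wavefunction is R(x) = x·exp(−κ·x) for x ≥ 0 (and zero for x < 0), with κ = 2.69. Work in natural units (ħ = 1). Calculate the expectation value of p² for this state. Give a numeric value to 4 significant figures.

7.236

p² R = −ħ² d²R/dx²; ⟨p²⟩ = −ħ² ∫ R*·R'' dx / ∫|R|² dx.
Differentiate x·exp(−κ·x) with the product rule; every integrand then reduces to terms xʲ·e^(−2κx) on [0, ∞), with ∫₀^∞ xʲ·e^(−2κx) dx = j!/(2κ)^(j+1).
State is unnormalized: ∫|R|² dx = 0.012843, and ∫R*·(−ħ² R'') dx = 0.092937, so ⟨p²⟩ = 0.092937 / 0.012843.
⟨p²⟩ = 7.2361.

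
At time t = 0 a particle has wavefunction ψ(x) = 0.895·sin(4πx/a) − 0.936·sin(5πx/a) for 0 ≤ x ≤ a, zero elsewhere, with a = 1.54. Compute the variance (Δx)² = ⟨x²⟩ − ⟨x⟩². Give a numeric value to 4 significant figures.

0.09673

Compute ⟨x⟩ and ⟨x²⟩ separately, then (Δx)² = ⟨x²⟩ − ⟨x⟩².
On 0 ≤ x ≤ a (j ≠ l): ∫sin²(jπx/a) dx = a/2, ∫sin(jπx/a)·sin(lπx/a) dx = 0; diagonal moments ∫x·sin²(jπx/a) dx = a²/4, ∫x²·sin²(jπx/a) dx = a³·(1/6 − 1/(4j²π²)); cross terms ∫x·sin(jπx/a)·sin(lπx/a) dx = 0 for j + l even and −4jla²/(π²(j² − l²)²) for j + l odd, ∫x²·sin(jπx/a)·sin(lπx/a) dx = (−1)^(j+l)·4jla³/(π²(j² − l²)²); higher powers the same way via product-to-sum and parts.
Normalization: ∫|ψ|² dx = 1.2914.
⟨x⟩ = 1.0779 and ⟨x²⟩ = 1.2586.
(Δx)² = 1.2586 − (1.0779)² = 0.096729.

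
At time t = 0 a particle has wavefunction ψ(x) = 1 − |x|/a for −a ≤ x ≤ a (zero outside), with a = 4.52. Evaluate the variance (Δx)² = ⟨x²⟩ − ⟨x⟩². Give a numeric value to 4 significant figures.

2.043

Compute ⟨x⟩ and ⟨x²⟩ separately, then (Δx)² = ⟨x²⟩ − ⟨x⟩².
ψ is even, so ∫ over [−a, a] = 2∫₀ᵃ with ψ = 1 − x/a there: ∫₀ᵃ (1 − x/a)² dx = a/3, ∫₀ᵃ x²(1 − x/a)² dx = a³/30, ∫₀ᵃ x⁴(1 − x/a)² dx = a⁵/105.
Normalization: ∫|ψ|² dx = 3.0133.
⟨x⟩ = 0.0000 and ⟨x²⟩ = 2.0430.
(Δx)² = 2.0430 − (0.0000)² = 2.0430.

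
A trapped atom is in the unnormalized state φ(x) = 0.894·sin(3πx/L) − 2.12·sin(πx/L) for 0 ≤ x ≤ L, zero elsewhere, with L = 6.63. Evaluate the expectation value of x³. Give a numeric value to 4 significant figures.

41.79

⟨x³⟩ = ∫ x³·|φ|² dx / ∫|φ|² dx (integrals over the domain).
On 0 ≤ x ≤ L (j ≠ l): ∫sin²(jπx/L) dx = L/2, ∫sin(jπx/L)·sin(lπx/L) dx = 0; diagonal moments ∫x·sin²(jπx/L) dx = L²/4, ∫x²·sin²(jπx/L) dx = L³·(1/6 − 1/(4j²π²)); cross terms ∫x·sin(jπx/L)·sin(lπx/L) dx = 0 for j + l even and −4jlL²/(π²(j² − l²)²) for j + l odd, ∫x²·sin(jπx/L)·sin(lπx/L) dx = (−1)^(j+l)·4jlL³/(π²(j² − l²)²); higher powers the same way via product-to-sum and parts.
State is unnormalized: ∫|φ|² dx = 17.548, and ∫φ*·x³·φ dx = 733.36, so ⟨x³⟩ = 733.36 / 17.548.
⟨x³⟩ = 41.791.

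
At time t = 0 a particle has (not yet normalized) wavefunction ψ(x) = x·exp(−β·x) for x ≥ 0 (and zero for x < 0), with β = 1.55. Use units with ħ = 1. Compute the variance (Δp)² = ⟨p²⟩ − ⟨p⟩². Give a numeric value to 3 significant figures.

2.40

Compute ⟨p⟩ and ⟨p²⟩ separately; (Δp)² = ⟨p²⟩ − ⟨p⟩².
Differentiate x·exp(−β·x) with the product rule; every integrand then reduces to terms xʲ·e^(−2βx) on [0, ∞), with ∫₀^∞ xʲ·e^(−2βx) dx = j!/(2β)^(j+1).
Normalization: ∫|ψ|² dx = 0.067134.
⟨p⟩ = 0.0000 and ⟨p²⟩ = 2.4025.
(Δp)² = 2.4025 − (0.0000)² = 2.4025.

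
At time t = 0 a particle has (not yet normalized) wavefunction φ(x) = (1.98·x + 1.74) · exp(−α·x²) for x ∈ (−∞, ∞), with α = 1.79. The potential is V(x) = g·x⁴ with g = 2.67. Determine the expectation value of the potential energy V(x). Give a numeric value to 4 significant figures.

0.2520

⟨V⟩ = ∫ V(x)·|φ|² dx / ∫|φ|² dx.
Expand each integrand as polynomial × e^(−2αx²) and use ∫x^(2j)·e^(−2αx²) dx = (2j−1)!!/(4α)^j · √(π/(2α)), odd powers → 0; here √(π/(2α)) = 0.93677.
State is unnormalized: ∫|φ|² dx = 3.3491, and ∫φ*·V(x)·φ dx = 0.84384, so ⟨V⟩ = 0.84384 / 3.3491.
⟨V⟩ = 0.25196.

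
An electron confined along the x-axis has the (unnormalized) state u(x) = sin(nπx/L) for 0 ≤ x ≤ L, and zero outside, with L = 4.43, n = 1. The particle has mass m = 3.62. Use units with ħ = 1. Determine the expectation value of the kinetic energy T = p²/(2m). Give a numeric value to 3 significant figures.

T = −(ħ²/2m) d²/dx², so ⟨T⟩ = −(ħ²/2m) ∫ u*·u'' dx / ∫|u|² dx; with m = 3.62.
d/dx sin(nπx/L) = (nπ/L)·cos(nπx/L) and d²/dx² sin(nπx/L) = −(nπ/L)²·sin(nπx/L); on 0 ≤ x ≤ L, ∫sin²(nπx/L) dx = L/2 and ∫sin(nπx/L)·cos(nπx/L) dx = 0.
State is unnormalized: ∫|u|² dx = 2.2150, and ∫u*·(−ħ²/2m · u'') dx = 0.15386, so ⟨T⟩ = 0.15386 / 2.2150.
⟨T⟩ = 0.069463.

0.0695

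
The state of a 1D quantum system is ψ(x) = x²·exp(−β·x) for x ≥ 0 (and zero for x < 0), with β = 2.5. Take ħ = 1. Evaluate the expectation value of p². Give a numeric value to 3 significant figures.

p² ψ = −ħ² d²ψ/dx²; ⟨p²⟩ = −ħ² ∫ ψ*·ψ'' dx / ∫|ψ|² dx.
Differentiate x²·exp(−β·x) with the product rule; every integrand then reduces to terms xʲ·e^(−2βx) on [0, ∞), with ∫₀^∞ xʲ·e^(−2βx) dx = j!/(2β)^(j+1).
State is unnormalized: ∫|ψ|² dx = 0.0076800, and ∫ψ*·(−ħ² ψ'') dx = 0.016000, so ⟨p²⟩ = 0.016000 / 0.0076800.
⟨p²⟩ = 2.0833.

2.08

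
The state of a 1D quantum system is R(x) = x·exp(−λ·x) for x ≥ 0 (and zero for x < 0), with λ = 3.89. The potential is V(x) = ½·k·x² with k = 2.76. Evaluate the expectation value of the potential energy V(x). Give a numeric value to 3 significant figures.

⟨V⟩ = ∫ V(x)·|R|² dx / ∫|R|² dx.
Every integrand reduces to terms xʲ·e^(−2λx) on [0, ∞); use ∫₀^∞ xʲ·e^(−2λx) dx = j!/(2λ)^(j+1).
State is unnormalized: ∫|R|² dx = 0.0042471, and ∫R*·V(x)·R dx = 0.0011620, so ⟨V⟩ = 0.0011620 / 0.0042471.
⟨V⟩ = 0.27359.

0.274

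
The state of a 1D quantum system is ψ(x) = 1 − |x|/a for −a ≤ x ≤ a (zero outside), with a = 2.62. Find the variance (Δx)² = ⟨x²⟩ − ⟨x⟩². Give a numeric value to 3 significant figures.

Compute ⟨x⟩ and ⟨x²⟩ separately, then (Δx)² = ⟨x²⟩ − ⟨x⟩².
ψ is even, so ∫ over [−a, a] = 2∫₀ᵃ with ψ = 1 − x/a there: ∫₀ᵃ (1 − x/a)² dx = a/3, ∫₀ᵃ x²(1 − x/a)² dx = a³/30, ∫₀ᵃ x⁴(1 − x/a)² dx = a⁵/105.
Normalization: ∫|ψ|² dx = 1.7467.
⟨x⟩ = 0.0000 and ⟨x²⟩ = 0.68644.
(Δx)² = 0.68644 − (0.0000)² = 0.68644.

0.686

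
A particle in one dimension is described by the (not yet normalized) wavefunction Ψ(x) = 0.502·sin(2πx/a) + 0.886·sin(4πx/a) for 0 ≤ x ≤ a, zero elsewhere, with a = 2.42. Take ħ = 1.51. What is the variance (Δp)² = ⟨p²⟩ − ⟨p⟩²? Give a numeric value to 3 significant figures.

50.3

Compute ⟨p⟩ and ⟨p²⟩ separately; (Δp)² = ⟨p²⟩ − ⟨p⟩².
d²/dx² sin(jπx/a) = −(jπ/a)²·sin(jπx/a); on 0 ≤ x ≤ a, ∫sin²(jπx/a) dx = a/2 and ∫sin(jπx/a)·sin(lπx/a) dx = 0 for j ≠ l, so only diagonal terms survive in ∫|Ψ|² and ∫Ψ·Ψ″; ∫Ψ·Ψ′ dx = [Ψ²/2] between the walls = 0.
Normalization: ∫|Ψ|² dx = 1.2548.
⟨p⟩ = 0.0000 and ⟨p²⟩ = 50.276.
(Δp)² = 50.276 − (0.0000)² = 50.276.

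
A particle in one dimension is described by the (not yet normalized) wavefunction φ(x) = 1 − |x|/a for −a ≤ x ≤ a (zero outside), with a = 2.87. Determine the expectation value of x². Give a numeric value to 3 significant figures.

⟨x²⟩ = ∫ x²·|φ|² dx / ∫|φ|² dx (integrals over the domain).
φ is even, so ∫ over [−a, a] = 2∫₀ᵃ with φ = 1 − x/a there: ∫₀ᵃ (1 − x/a)² dx = a/3, ∫₀ᵃ x²(1 − x/a)² dx = a³/30, ∫₀ᵃ x⁴(1 − x/a)² dx = a⁵/105.
State is unnormalized: ∫|φ|² dx = 1.9133, and ∫φ*·x²·φ dx = 1.5760, so ⟨x²⟩ = 1.5760 / 1.9133.
⟨x²⟩ = 0.82369.

0.824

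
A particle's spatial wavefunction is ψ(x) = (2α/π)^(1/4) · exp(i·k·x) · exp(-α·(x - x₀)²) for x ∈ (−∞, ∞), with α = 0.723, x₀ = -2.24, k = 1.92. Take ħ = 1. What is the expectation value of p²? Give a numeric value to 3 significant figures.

4.41

p² ψ = −ħ² d²ψ/dx²; ⟨p²⟩ = −ħ² ∫ ψ*·ψ'' dx.
Gaussian moments (u = x − x₀): ∫u^(2j)·e^(−2αu²) du = (2j−1)!!/(4α)^j · √(π/(2α)), odd powers integrate to 0; here √(π/(2α)) = 1.4740. Derivatives: ψ′ = (ik − 2αu)·ψ, ψ″ = ((ik − 2αu)² − 2α)·ψ; the odd-in-u pieces drop out.
⟨p²⟩ = 4.4094.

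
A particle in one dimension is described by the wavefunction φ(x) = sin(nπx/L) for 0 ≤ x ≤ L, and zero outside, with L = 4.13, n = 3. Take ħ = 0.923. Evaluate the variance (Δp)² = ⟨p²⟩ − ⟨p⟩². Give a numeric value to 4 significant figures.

4.437

Compute ⟨p⟩ and ⟨p²⟩ separately; (Δp)² = ⟨p²⟩ − ⟨p⟩².
d/dx sin(nπx/L) = (nπ/L)·cos(nπx/L) and d²/dx² sin(nπx/L) = −(nπ/L)²·sin(nπx/L); on 0 ≤ x ≤ L, ∫sin²(nπx/L) dx = L/2 and ∫sin(nπx/L)·cos(nπx/L) dx = 0.
Normalization: ∫|φ|² dx = 2.0650.
⟨p⟩ = 0.0000 and ⟨p²⟩ = 4.4366.
(Δp)² = 4.4366 − (0.0000)² = 4.4366.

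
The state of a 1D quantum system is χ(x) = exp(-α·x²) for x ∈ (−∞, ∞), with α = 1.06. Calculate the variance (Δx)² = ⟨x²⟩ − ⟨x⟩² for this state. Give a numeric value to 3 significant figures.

Compute ⟨x⟩ and ⟨x²⟩ separately, then (Δx)² = ⟨x²⟩ − ⟨x⟩².
Gaussian moments: ∫x^(2j)·e^(−2αx²) dx = (2j−1)!!/(4α)^j · √(π/(2α)), odd powers integrate to 0; here √(π/(2α)) = 1.2173.
Normalization: ∫|χ|² dx = 1.2173.
⟨x⟩ = 0.0000 and ⟨x²⟩ = 0.23585.
(Δx)² = 0.23585 − (0.0000)² = 0.23585.

0.236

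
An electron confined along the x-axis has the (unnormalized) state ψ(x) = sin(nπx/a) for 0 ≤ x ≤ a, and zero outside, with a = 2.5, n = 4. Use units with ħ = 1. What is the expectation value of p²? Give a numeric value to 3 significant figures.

25.3

p² ψ = −ħ² d²ψ/dx²; ⟨p²⟩ = −ħ² ∫ ψ*·ψ'' dx / ∫|ψ|² dx.
d/dx sin(nπx/a) = (nπ/a)·cos(nπx/a) and d²/dx² sin(nπx/a) = −(nπ/a)²·sin(nπx/a); on 0 ≤ x ≤ a, ∫sin²(nπx/a) dx = a/2 and ∫sin(nπx/a)·cos(nπx/a) dx = 0.
State is unnormalized: ∫|ψ|² dx = 1.2500, and ∫ψ*·(−ħ² ψ'') dx = 31.583, so ⟨p²⟩ = 31.583 / 1.2500.
⟨p²⟩ = 25.266.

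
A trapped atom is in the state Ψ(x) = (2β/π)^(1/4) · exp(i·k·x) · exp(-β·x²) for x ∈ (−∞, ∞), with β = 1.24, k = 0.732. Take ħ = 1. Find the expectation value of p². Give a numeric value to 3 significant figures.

1.78

p² Ψ = −ħ² d²Ψ/dx²; ⟨p²⟩ = −ħ² ∫ Ψ*·Ψ'' dx.
Gaussian moments: ∫x^(2j)·e^(−2βx²) dx = (2j−1)!!/(4β)^j · √(π/(2β)), odd powers integrate to 0; here √(π/(2β)) = 1.1255. Derivatives: Ψ′ = (ik − 2βx)·Ψ, Ψ″ = ((ik − 2βx)² − 2β)·Ψ; the odd-in-x pieces drop out.
⟨p²⟩ = 1.7758.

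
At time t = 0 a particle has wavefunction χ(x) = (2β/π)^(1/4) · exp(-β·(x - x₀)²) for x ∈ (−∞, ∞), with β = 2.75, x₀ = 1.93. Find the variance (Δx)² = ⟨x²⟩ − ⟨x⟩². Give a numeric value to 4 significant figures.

Compute ⟨x⟩ and ⟨x²⟩ separately, then (Δx)² = ⟨x²⟩ − ⟨x⟩².
Gaussian moments (u = x − x₀): ∫u^(2j)·e^(−2βu²) du = (2j−1)!!/(4β)^j · √(π/(2β)), odd powers integrate to 0; here √(π/(2β)) = 0.75578.
⟨x⟩ = 1.9300 and ⟨x²⟩ = 3.8158.
(Δx)² = 3.8158 − (1.9300)² = 0.090909.

0.09091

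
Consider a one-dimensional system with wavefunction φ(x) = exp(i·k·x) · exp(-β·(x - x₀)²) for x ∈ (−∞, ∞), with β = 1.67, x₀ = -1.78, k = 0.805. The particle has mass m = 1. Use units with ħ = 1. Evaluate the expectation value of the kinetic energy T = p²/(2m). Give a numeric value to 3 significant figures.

T = −(ħ²/2m) d²/dx², so ⟨T⟩ = −(ħ²/2m) ∫ φ*·φ'' dx / ∫|φ|² dx; with m = 1.
Gaussian moments (u = x − x₀): ∫u^(2j)·e^(−2βu²) du = (2j−1)!!/(4β)^j · √(π/(2β)), odd powers integrate to 0; here √(π/(2β)) = 0.96984. Derivatives: φ′ = (ik − 2βu)·φ, φ″ = ((ik − 2βu)² − 2β)·φ; the odd-in-u pieces drop out.
State is unnormalized: ∫|φ|² dx = 0.96984, and ∫φ*·(−ħ²/2m · φ'') dx = 1.1241, so ⟨T⟩ = 1.1241 / 0.96984.
⟨T⟩ = 1.1590.

1.16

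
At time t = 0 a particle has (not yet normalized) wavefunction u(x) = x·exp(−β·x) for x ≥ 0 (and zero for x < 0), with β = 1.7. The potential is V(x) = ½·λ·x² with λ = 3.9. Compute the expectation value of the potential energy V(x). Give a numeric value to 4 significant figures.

2.024

⟨V⟩ = ∫ V(x)·|u|² dx / ∫|u|² dx.
Every integrand reduces to terms xʲ·e^(−2βx) on [0, ∞); use ∫₀^∞ xʲ·e^(−2βx) dx = j!/(2β)^(j+1).
State is unnormalized: ∫|u|² dx = 0.050885, and ∫u*·V(x)·u dx = 0.10300, so ⟨V⟩ = 0.10300 / 0.050885.
⟨V⟩ = 2.0242.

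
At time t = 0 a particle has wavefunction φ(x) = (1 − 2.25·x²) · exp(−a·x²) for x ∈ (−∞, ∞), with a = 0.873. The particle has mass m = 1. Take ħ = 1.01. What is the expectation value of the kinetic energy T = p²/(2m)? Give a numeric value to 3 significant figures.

T = −(ħ²/2m) d²/dx², so ⟨T⟩ = −(ħ²/2m) ∫ φ*·φ'' dx / ∫|φ|² dx; with m = 1.
Expand each integrand as polynomial × e^(−2ax²) and use ∫x^(2j)·e^(−2ax²) dx = (2j−1)!!/(4a)^j · √(π/(2a)), odd powers → 0; here √(π/(2a)) = 1.3414. Differentiate with the product rule, d/dx e^(−ax²) = −2ax·e^(−ax²).
State is unnormalized: ∫|φ|² dx = 1.2835, and ∫φ*·(−ħ²/2m · φ'') dx = 3.1028, so ⟨T⟩ = 3.1028 / 1.2835.
⟨T⟩ = 2.4175.

2.42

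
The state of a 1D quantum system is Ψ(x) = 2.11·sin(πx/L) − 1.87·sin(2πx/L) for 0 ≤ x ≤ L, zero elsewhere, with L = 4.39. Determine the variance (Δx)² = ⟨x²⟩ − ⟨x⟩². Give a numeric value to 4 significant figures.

Compute ⟨x⟩ and ⟨x²⟩ separately, then (Δx)² = ⟨x²⟩ − ⟨x⟩².
On 0 ≤ x ≤ L (j ≠ l): ∫sin²(jπx/L) dx = L/2, ∫sin(jπx/L)·sin(lπx/L) dx = 0; diagonal moments ∫x·sin²(jπx/L) dx = L²/4, ∫x²·sin²(jπx/L) dx = L³·(1/6 − 1/(4j²π²)); cross terms ∫x·sin(jπx/L)·sin(lπx/L) dx = 0 for j + l even and −4jlL²/(π²(j² − l²)²) for j + l odd, ∫x²·sin(jπx/L)·sin(lπx/L) dx = (−1)^(j+l)·4jlL³/(π²(j² − l²)²); higher powers the same way via product-to-sum and parts.
Normalization: ∫|Ψ|² dx = 17.448.
⟨x⟩ = 2.9800 and ⟨x²⟩ = 9.2161.
(Δx)² = 9.2161 − (2.9800)² = 0.33554.

0.3355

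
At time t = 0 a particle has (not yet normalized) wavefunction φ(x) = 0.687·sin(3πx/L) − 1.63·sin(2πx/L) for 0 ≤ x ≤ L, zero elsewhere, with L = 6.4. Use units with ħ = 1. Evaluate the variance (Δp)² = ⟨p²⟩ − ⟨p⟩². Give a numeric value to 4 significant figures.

1.146

Compute ⟨p⟩ and ⟨p²⟩ separately; (Δp)² = ⟨p²⟩ − ⟨p⟩².
d²/dx² sin(jπx/L) = −(jπ/L)²·sin(jπx/L); on 0 ≤ x ≤ L, ∫sin²(jπx/L) dx = L/2 and ∫sin(jπx/L)·sin(lπx/L) dx = 0 for j ≠ l, so only diagonal terms survive in ∫|φ|² and ∫φ·φ″; ∫φ·φ′ dx = [φ²/2] between the walls = 0.
Normalization: ∫|φ|² dx = 10.012.
⟨p⟩ = 0.0000 and ⟨p²⟩ = 1.1456.
(Δp)² = 1.1456 − (0.0000)² = 1.1456.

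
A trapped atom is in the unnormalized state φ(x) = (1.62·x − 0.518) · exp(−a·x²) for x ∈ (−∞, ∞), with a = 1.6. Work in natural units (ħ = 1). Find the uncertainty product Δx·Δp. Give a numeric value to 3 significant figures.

Δx = √(⟨x²⟩−⟨x⟩²), Δp = √(⟨p²⟩−⟨p⟩²).
Expand each integrand as polynomial × e^(−2ax²) and use ∫x^(2j)·e^(−2ax²) dx = (2j−1)!!/(4a)^j · √(π/(2a)), odd powers → 0; here √(π/(2a)) = 0.99083. Differentiate with the product rule, d/dx e^(−ax²) = −2ax·e^(−ax²).
Normalization: ∫|φ|² dx = 0.67217.
⟨x⟩ = -0.38656, ⟨x²⟩ = 0.34515 ⇒ Δx = 0.44240.
⟨p⟩ = 0.0000, ⟨p²⟩ = 3.5343 ⇒ Δp = 1.8800.
Δx·Δp = 0.83170.

0.832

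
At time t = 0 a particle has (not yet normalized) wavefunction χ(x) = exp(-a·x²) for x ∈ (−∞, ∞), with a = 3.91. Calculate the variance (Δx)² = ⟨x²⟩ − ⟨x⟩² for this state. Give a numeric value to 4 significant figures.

0.06394

Compute ⟨x⟩ and ⟨x²⟩ separately, then (Δx)² = ⟨x²⟩ − ⟨x⟩².
Gaussian moments: ∫x^(2j)·e^(−2ax²) dx = (2j−1)!!/(4a)^j · √(π/(2a)), odd powers integrate to 0; here √(π/(2a)) = 0.63383.
Normalization: ∫|χ|² dx = 0.63383.
⟨x⟩ = 0.0000 and ⟨x²⟩ = 0.063939.
(Δx)² = 0.063939 − (0.0000)² = 0.063939.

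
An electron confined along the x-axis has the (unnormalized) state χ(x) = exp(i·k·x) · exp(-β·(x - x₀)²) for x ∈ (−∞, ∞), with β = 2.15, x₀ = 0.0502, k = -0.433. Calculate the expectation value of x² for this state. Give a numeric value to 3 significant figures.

⟨x²⟩ = ∫ x²·|χ|² dx / ∫|χ|² dx (integrals over the domain).
Gaussian moments (u = x − x₀): ∫u^(2j)·e^(−2βu²) du = (2j−1)!!/(4β)^j · √(π/(2β)), odd powers integrate to 0; here √(π/(2β)) = 0.85475.
State is unnormalized: ∫|χ|² dx = 0.85475, and ∫χ*·x²·χ dx = 0.10154, so ⟨x²⟩ = 0.10154 / 0.85475.
⟨x²⟩ = 0.11880.

0.119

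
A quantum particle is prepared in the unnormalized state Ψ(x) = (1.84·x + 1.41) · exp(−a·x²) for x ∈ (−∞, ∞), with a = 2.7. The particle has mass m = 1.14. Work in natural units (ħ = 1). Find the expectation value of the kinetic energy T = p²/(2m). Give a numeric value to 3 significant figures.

1.51

T = −(ħ²/2m) d²/dx², so ⟨T⟩ = −(ħ²/2m) ∫ Ψ*·Ψ'' dx / ∫|Ψ|² dx; with m = 1.14.
Expand each integrand as polynomial × e^(−2ax²) and use ∫x^(2j)·e^(−2ax²) dx = (2j−1)!!/(4a)^j · √(π/(2a)), odd powers → 0; here √(π/(2a)) = 0.76274. Differentiate with the product rule, d/dx e^(−ax²) = −2ax·e^(−ax²).
State is unnormalized: ∫|Ψ|² dx = 1.7555, and ∫Ψ*·(−ħ²/2m · Ψ'') dx = 2.6452, so ⟨T⟩ = 2.6452 / 1.7555.
⟨T⟩ = 1.5068.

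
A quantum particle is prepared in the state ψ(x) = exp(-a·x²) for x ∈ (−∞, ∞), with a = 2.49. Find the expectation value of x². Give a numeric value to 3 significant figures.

⟨x²⟩ = ∫ x²·|ψ|² dx / ∫|ψ|² dx (integrals over the domain).
Gaussian moments: ∫x^(2j)·e^(−2ax²) dx = (2j−1)!!/(4a)^j · √(π/(2a)), odd powers integrate to 0; here √(π/(2a)) = 0.79426.
State is unnormalized: ∫|ψ|² dx = 0.79426, and ∫ψ*·x²·ψ dx = 0.079745, so ⟨x²⟩ = 0.079745 / 0.79426.
⟨x²⟩ = 0.10040.

0.100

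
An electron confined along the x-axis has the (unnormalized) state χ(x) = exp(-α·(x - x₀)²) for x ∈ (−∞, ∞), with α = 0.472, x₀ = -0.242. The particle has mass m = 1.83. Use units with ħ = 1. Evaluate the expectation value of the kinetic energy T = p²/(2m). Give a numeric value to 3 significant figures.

T = −(ħ²/2m) d²/dx², so ⟨T⟩ = −(ħ²/2m) ∫ χ*·χ'' dx / ∫|χ|² dx; with m = 1.83.
Gaussian moments (u = x − x₀): ∫u^(2j)·e^(−2αu²) du = (2j−1)!!/(4α)^j · √(π/(2α)), odd powers integrate to 0; here √(π/(2α)) = 1.8243. Derivatives: d/dx e^(−αu²) = −2αu·e^(−αu²), d²/dx² e^(−αu²) = (4α²u² − 2α)·e^(−αu²).
State is unnormalized: ∫|χ|² dx = 1.8243, and ∫χ*·(−ħ²/2m · χ'') dx = 0.23526, so ⟨T⟩ = 0.23526 / 1.8243.
⟨T⟩ = 0.12896.

0.129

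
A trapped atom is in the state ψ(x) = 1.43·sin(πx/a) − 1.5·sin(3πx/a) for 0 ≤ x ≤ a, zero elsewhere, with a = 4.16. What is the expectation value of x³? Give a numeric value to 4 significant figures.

⟨x³⟩ = ∫ x³·|ψ|² dx / ∫|ψ|² dx (integrals over the domain).
On 0 ≤ x ≤ a (j ≠ l): ∫sin²(jπx/a) dx = a/2, ∫sin(jπx/a)·sin(lπx/a) dx = 0; diagonal moments ∫x·sin²(jπx/a) dx = a²/4, ∫x²·sin²(jπx/a) dx = a³·(1/6 − 1/(4j²π²)); cross terms ∫x·sin(jπx/a)·sin(lπx/a) dx = 0 for j + l even and −4jla²/(π²(j² − l²)²) for j + l odd, ∫x²·sin(jπx/a)·sin(lπx/a) dx = (−1)^(j+l)·4jla³/(π²(j² − l²)²); higher powers the same way via product-to-sum and parts.
State is unnormalized: ∫|ψ|² dx = 8.9334, and ∫ψ*·x³·ψ dx = 98.056, so ⟨x³⟩ = 98.056 / 8.9334.
⟨x³⟩ = 10.976.

10.98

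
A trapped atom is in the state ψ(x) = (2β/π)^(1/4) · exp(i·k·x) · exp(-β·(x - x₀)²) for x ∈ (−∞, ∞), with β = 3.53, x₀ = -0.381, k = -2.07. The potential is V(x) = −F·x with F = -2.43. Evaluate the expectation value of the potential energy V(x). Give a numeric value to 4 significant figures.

-0.9258

⟨V⟩ = ∫ V(x)·|ψ|² dx.
Gaussian moments (u = x − x₀): ∫u^(2j)·e^(−2βu²) du = (2j−1)!!/(4β)^j · √(π/(2β)), odd powers integrate to 0; here √(π/(2β)) = 0.66707.
⟨V⟩ = -0.92583.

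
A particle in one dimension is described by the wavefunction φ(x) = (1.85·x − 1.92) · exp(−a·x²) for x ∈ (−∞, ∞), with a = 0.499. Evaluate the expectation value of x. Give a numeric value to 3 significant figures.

-0.659

⟨x⟩ = ∫ x·|φ|² dx / ∫|φ|² dx (integrals over the domain).
Expand each integrand as polynomial × e^(−2ax²) and use ∫x^(2j)·e^(−2ax²) dx = (2j−1)!!/(4a)^j · √(π/(2a)), odd powers → 0; here √(π/(2a)) = 1.7742.
State is unnormalized: ∫|φ|² dx = 9.5828, and ∫φ*·x·φ dx = -6.3147, so ⟨x⟩ = -6.3147 / 9.5828.
⟨x⟩ = -0.65896.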